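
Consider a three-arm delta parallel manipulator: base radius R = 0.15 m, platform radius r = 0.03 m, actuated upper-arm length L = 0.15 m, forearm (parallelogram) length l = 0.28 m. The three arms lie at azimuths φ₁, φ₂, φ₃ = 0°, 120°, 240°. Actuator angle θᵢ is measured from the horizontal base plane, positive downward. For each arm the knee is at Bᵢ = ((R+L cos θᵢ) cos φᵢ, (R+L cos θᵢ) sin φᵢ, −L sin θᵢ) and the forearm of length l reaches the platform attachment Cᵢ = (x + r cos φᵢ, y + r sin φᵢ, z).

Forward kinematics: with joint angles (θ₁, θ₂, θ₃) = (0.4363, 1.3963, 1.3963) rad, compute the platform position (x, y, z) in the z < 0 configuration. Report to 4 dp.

(0.1189, 0.0000, -0.3076)

S1 = (0.2559·cos0.0°, 0.2559·sin0.0°, -0.0634) = (0.2559, 0.0000, -0.0634)
S2 = (0.1460·cos120.0°, 0.1460·sin120.0°, -0.1477) = (-0.0730, 0.1265, -0.1477)
arm 3 at φ=240.0°: (R−r)+L cos θ3 = 0.1460;  S3 = (-0.0730, -0.1265, -0.1477)
|S₂|²−|S₁|² = -0.0264;  |S₃|²−|S₁|² = -0.0264
plane₁₂: -0.6579x+0.2530y+-0.1687z = -0.0264
det = 0.3329;  x = 0.0401+-0.2564z,  y = 0.0000+0.0000z
sphere 1 gives Az²+Bz+C=0 with A=1.0657, B=0.2374, C=-0.0278;  B²−4AC=0.1748;  roots -0.3076, 0.0848;  negative root z = -0.3076
x = 0.1189, y = 0.0000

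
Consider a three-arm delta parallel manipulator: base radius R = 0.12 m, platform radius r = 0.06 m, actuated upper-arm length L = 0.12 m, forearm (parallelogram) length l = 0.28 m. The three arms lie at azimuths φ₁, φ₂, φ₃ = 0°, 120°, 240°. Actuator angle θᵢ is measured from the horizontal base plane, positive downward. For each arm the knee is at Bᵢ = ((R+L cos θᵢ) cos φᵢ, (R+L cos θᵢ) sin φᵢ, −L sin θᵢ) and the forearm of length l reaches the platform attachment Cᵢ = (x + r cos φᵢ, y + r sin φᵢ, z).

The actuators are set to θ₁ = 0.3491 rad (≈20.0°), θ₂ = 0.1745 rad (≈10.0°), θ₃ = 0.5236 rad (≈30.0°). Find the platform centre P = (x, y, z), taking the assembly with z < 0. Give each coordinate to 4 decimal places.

(0.0007, 0.0371, -0.2588)

φ1=0.0°: virtual centre (0.1728, 0.0000, -0.0410), radius l
φ2=120.0°: virtual centre (-0.0891, 0.1543, -0.0208), radius l
O3 = (0.1639·cos240.0°, 0.1639·sin240.0°, -0.0600) = (-0.0820, -0.1420, -0.0600)
|O₂|²−|O₁|² = 0.0006;  |O₃|²−|O₁|² = -0.0011
[-0.5237 0.3086 0.0404]·P = 0.0006;  [-0.5094 -0.2839 -0.0379]·P = -0.0011
det = 0.3059;  x = 0.0005+-0.0007z,  y = 0.0029+-0.1322z
quadratic in z: (1.0175)z²+(0.0816)z+(-0.0470)=0, √Δ=0.4450 → z ∈ {-0.2588, 0.1786}; z = -0.2588 (taking z<0)
x = 0.0007, y = 0.0371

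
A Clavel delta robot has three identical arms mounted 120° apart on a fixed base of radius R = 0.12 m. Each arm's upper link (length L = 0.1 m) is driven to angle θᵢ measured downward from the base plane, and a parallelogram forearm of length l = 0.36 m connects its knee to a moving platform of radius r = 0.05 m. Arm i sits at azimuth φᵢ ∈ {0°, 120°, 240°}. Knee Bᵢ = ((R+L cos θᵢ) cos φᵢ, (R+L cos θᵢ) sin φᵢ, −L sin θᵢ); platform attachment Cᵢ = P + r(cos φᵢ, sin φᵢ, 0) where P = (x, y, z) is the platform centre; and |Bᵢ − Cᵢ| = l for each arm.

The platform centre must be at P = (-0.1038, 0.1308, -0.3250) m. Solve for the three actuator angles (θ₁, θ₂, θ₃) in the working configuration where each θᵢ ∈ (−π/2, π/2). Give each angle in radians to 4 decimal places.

arm 1 (φ=0.0°): x'=-0.1038, y'=0.1308
  e−x'=0.1738;  (l²−L²−(e−x')²−y'²−z²)/2L = -0.1667
  γ=atan2(-0.3250,0.1738)=-1.0797;  ψ=arccos(-0.4523)=2.0402;  θ1=γ+ψ≈0.9604
arm 2 (φ=120.0°): x'=0.1652, y'=0.0245
  A=-0.0952, B=-0.3250, C=(l²−L²−A²−y'²−z²)/(2L)=0.0216
  θ2 = atan2(B,A) + arccos(C/0.3386) = -0.3487
rotate P by −φ3: (-0.0614, -0.1553, -0.3250)
  A cos θ + B sin θ = C:  0.1314·cos θ + -0.3250·sin θ = -0.1370
  γ=atan2(-0.3250,0.1314)=-1.1866;  ψ=arccos(-0.3908)=1.9723;  θ3=γ+ψ≈0.7857

θ₁ = 0.9604, θ₂ = -0.3487, θ₃ = 0.7857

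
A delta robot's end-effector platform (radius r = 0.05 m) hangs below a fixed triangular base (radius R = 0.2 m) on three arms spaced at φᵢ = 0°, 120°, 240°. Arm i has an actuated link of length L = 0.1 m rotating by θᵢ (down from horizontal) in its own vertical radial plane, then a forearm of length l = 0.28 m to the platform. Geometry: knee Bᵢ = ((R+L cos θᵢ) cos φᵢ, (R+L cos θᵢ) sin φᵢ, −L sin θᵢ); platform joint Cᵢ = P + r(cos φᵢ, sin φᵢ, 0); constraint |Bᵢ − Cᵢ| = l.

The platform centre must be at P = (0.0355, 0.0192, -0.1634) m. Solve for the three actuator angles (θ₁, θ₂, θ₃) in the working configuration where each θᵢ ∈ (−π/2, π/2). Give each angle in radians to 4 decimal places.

θ₁ = -0.1743, θ₂ = 0.3488, θ₃ = 0.6978

rotate P by −φ1: (0.0355, 0.0192, -0.1634)
  A=0.1145, B=-0.1634, C=(l²−L²−A²−y'²−z²)/(2L)=0.1411
  γ=atan2(-0.1634,0.1145)=-0.9596;  ψ=arccos(0.7072)=0.7852;  θ1=γ+ψ≈-0.1743
φ2=120.0° → target in arm frame (-0.0011, -0.0403)
  A=0.1511, B=-0.1634, C=(l²−L²−A²−y'²−z²)/(2L)=0.0862
  γ=atan2(-0.1634,0.1511)=-0.8244;  ψ=arccos(0.3872)=1.1732;  θ2=γ+ψ≈0.3488
rotate P by −φ3: (-0.0344, 0.0211, -0.1634)
  e−x'=0.1844;  (l²−L²−(e−x')²−y'²−z²)/2L = 0.0363
  θ3 = atan2(B,A) + arccos(C/0.2464) = 0.6978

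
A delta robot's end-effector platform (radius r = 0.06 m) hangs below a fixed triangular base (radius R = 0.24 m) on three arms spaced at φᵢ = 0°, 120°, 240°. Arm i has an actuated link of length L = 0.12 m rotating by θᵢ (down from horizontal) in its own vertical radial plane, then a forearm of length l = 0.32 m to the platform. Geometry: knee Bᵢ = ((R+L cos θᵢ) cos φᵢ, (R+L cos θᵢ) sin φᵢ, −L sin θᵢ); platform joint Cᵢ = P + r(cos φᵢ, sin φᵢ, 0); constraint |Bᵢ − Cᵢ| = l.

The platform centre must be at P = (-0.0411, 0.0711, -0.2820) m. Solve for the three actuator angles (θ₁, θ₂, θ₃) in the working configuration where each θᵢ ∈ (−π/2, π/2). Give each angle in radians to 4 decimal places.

rotate P by −φ1: (-0.0411, 0.0711, -0.2820)
  A=0.2211, B=-0.2820, C=(l²−L²−A²−y'²−z²)/(2L)=-0.1894
  θ1 = atan2(B,A) + arccos(C/0.3583) = 1.2219
rotate P by −φ2: (0.0821, 0.0000, -0.2820)
  A cos θ + B sin θ = C:  0.0979·cos θ + -0.2820·sin θ = -0.0046
  √(A²+B²)=0.2985;  θ2 = -1.2367+1.5862 ≈ 0.3495
φ3=240.0° → target in arm frame (-0.0410, -0.0711)
  A=0.2210, B=-0.2820, C=(l²−L²−A²−y'²−z²)/(2L)=-0.1893
  γ=atan2(-0.2820,0.2210)=-0.9060;  ψ=arccos(-0.5284)=2.1275;  θ3=γ+ψ≈1.2215

θ₁ = 1.2219, θ₂ = 0.3495, θ₃ = 1.2215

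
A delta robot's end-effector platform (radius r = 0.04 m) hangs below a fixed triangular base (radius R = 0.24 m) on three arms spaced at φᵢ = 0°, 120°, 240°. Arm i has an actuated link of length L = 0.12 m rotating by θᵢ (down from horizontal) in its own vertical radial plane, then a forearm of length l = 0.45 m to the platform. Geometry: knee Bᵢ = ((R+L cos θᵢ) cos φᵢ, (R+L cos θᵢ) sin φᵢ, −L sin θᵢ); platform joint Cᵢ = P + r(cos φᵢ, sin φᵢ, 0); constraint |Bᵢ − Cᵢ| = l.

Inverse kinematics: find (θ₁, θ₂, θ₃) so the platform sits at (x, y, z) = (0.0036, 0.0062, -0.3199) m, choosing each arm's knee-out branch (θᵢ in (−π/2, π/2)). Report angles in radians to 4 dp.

φ1=0.0° → target in arm frame (0.0036, 0.0062)
  A=0.1964, B=-0.3199, C=(l²−L²−A²−y'²−z²)/(2L)=0.1965
  θ1 = atan2(B,A) + arccos(C/0.3754) = -0.0002
φ2=120.0° → target in arm frame (0.0036, -0.0062)
  A cos θ + B sin θ = C:  0.1964·cos θ + -0.3199·sin θ = 0.1964
  θ2 = atan2(B,A) + arccos(C/0.3754) = 0.0000
arm 3 (φ=240.0°): x'=-0.0072, y'=0.0000
  A=0.2072, B=-0.3199, C=(l²−L²−A²−y'²−z²)/(2L)=0.1785
  √(A²+B²)=0.3811;  θ3 = -0.9961+1.0833 ≈ 0.0872

θ₁ = -0.0002, θ₂ = 0.0000, θ₃ = 0.0872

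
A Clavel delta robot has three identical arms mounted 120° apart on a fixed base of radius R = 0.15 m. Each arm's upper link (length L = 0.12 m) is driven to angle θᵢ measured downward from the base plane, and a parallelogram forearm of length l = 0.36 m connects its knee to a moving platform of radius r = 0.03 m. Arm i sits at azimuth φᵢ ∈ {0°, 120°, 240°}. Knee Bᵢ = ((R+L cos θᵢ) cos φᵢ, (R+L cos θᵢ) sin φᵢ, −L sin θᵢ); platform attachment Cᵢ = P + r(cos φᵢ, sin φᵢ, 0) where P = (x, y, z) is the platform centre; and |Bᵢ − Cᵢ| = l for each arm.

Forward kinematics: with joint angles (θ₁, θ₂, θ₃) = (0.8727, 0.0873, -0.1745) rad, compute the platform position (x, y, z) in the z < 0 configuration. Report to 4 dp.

(-0.1041, -0.0215, -0.2878)

arm 1 at φ=0.0°: ρ1 = 0.1971;  O1 = (0.1971, 0.0000, -0.0919)
φ2=120.0°: virtual centre (-0.1198, 0.2075, -0.0105), radius l
φ3=240.0°: virtual centre (-0.1191, -0.2063, 0.0208), radius l
eliminate P² terms by subtracting sphere 1 from 2 and 3
linear system: -0.6338x+0.4149y = 0.0102−0.1629z; -0.6324x+-0.4125y = 0.0099−0.2255z
det = 0.5239;  x = -0.0158+0.3069z,  y = 0.0004+0.0762z
into |P−O₁|² = l²: 1.1000z² + 0.0532z + -0.0758 = 0;  Δ = 0.3364;  z = -0.2878 or 0.2394 → z<0 root = -0.2878
x = -0.1041, y = -0.0215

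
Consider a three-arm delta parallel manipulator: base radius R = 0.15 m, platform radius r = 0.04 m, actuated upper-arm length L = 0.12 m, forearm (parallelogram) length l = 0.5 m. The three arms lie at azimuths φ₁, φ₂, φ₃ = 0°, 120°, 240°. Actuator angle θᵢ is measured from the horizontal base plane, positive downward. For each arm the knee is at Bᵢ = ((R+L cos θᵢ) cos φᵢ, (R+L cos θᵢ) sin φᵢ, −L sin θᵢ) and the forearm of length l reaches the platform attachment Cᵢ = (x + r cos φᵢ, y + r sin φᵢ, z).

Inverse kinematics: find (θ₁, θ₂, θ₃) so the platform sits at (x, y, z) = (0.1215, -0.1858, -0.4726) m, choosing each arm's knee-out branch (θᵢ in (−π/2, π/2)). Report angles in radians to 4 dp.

θ₁ = 0.1744, θ₂ = 1.3965, θ₃ = 0.2620

arm 1 (φ=0.0°): x'=0.1215, y'=-0.1858
  e−x'=-0.0115;  (l²−L²−(e−x')²−y'²−z²)/2L = -0.0934
  γ=atan2(-0.4726,-0.0115)=-1.5951;  ψ=arccos(-0.1975)=1.7696;  θ1=γ+ψ≈0.1744
rotate P by −φ2: (-0.2217, -0.0123, -0.4726)
  e−x'=0.3317;  (l²−L²−(e−x')²−y'²−z²)/2L = -0.4079
  θ2 = atan2(B,A) + arccos(C/0.5774) = 1.3965
φ3=240.0° → target in arm frame (0.1002, 0.1981)
  e−x'=0.0098;  (l²−L²−(e−x')²−y'²−z²)/2L = -0.1129
  √(A²+B²)=0.4727;  θ3 = -1.5500+1.8120 ≈ 0.2620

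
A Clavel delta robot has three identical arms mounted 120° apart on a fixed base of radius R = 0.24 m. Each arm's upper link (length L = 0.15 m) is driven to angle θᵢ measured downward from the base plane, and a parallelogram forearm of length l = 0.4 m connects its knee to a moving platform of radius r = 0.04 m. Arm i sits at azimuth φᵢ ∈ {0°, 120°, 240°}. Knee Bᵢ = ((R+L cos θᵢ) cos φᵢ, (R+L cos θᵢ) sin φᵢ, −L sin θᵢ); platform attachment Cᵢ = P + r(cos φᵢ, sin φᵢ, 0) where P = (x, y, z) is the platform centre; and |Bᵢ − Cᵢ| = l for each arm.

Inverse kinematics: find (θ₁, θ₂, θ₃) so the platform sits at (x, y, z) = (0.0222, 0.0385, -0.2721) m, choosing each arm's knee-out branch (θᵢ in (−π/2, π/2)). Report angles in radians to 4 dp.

θ₁ = 0.2621, θ₂ = 0.2618, θ₃ = 0.6981

φ1=0.0° → target in arm frame (0.0222, 0.0385)
  e−x'=0.1778;  (l²−L²−(e−x')²−y'²−z²)/2L = 0.1012
  √(A²+B²)=0.3250;  θ1 = -0.9920+1.2541 ≈ 0.2621
φ2=120.0° → target in arm frame (0.0222, -0.0385)
  A cos θ + B sin θ = C:  0.1778·cos θ + -0.2721·sin θ = 0.1013
  θ2 = atan2(B,A) + arccos(C/0.3250) = 0.2618
arm 3 (φ=240.0°): x'=-0.0444, y'=0.0000
  A cos θ + B sin θ = C:  0.2444·cos θ + -0.2721·sin θ = 0.0124
  √(A²+B²)=0.3658;  θ3 = -0.8389+1.5370 ≈ 0.6981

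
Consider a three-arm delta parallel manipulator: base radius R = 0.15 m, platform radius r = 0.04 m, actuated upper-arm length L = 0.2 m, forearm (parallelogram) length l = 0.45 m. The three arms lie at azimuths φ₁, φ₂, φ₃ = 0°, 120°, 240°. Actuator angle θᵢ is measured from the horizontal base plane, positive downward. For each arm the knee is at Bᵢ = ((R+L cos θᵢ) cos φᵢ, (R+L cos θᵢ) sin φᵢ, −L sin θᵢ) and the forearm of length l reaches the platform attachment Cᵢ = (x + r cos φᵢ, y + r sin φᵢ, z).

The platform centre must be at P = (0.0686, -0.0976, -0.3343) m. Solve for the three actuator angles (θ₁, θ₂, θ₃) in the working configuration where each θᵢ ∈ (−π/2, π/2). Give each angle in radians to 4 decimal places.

θ₁ = -0.1743, θ₂ = 0.6109, θ₃ = -0.0872

arm 1 (φ=0.0°): x'=0.0686, y'=-0.0976
  A cos θ + B sin θ = C:  0.0414·cos θ + -0.3343·sin θ = 0.0988
  γ=atan2(-0.3343,0.0414)=-1.4476;  ψ=arccos(0.2932)=1.2732;  θ1=γ+ψ≈-0.1743
rotate P by −φ2: (-0.1188, -0.0106, -0.3343)
  A cos θ + B sin θ = C:  0.2288·cos θ + -0.3343·sin θ = -0.0043
  γ=atan2(-0.3343,0.2288)=-0.9706;  ψ=arccos(-0.0107)=1.5815;  θ2=γ+ψ≈0.6109
φ3=240.0° → target in arm frame (0.0502, 0.1082)
  A cos θ + B sin θ = C:  0.0598·cos θ + -0.3343·sin θ = 0.0887
  θ3 = atan2(B,A) + arccos(C/0.3396) = -0.0872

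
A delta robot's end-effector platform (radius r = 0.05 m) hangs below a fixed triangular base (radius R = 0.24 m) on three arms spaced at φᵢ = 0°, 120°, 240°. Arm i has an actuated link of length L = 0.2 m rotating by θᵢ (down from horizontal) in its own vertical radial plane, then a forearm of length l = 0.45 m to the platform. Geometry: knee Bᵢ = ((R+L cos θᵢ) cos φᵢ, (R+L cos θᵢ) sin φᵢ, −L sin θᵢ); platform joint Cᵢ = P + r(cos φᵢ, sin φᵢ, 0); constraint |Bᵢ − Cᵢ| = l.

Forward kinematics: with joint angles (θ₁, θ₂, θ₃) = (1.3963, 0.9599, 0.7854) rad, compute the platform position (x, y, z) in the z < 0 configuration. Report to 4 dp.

arm 1 at φ=0.0°: e+L cos θ1 = 0.2247;  O1 = (0.2247, 0.0000, -0.1970)
O2 = (0.3047·cos120.0°, 0.3047·sin120.0°, -0.1638) = (-0.1524, 0.2639, -0.1638)
φ3=240.0°: virtual centre (-0.1657, -0.2870, -0.1414), radius l
subtract pairs → two planes through P
plane₁₂: -0.7542x+0.5278y+0.0663z = 0.0304
Cramer: x(z) = -0.0460+0.1144z;  y(z) = -0.0081+0.0379z
sphere 1 gives Az²+Bz+C=0 with A=1.0145, B=0.3314, C=-0.0904;  B²−4AC=0.4765;  roots -0.5035, 0.1769;  negative root z = -0.5035
x = -0.1036, y = -0.0272

(-0.1036, -0.0272, -0.5035)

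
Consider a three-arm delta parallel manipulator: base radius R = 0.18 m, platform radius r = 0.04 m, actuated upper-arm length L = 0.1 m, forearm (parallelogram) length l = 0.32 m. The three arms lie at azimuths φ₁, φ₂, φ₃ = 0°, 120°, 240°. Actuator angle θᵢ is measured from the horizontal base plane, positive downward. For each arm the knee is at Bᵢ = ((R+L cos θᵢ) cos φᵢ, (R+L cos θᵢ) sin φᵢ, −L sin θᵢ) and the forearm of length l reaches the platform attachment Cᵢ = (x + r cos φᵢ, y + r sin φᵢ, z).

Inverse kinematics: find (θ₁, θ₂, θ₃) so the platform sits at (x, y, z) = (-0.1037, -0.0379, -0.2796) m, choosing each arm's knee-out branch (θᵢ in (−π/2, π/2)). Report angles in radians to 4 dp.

θ₁ = 1.3962, θ₂ = 0.6106, θ₃ = 0.0874

arm 1 (φ=0.0°): x'=-0.1037, y'=-0.0379
  e−x'=0.2437;  (l²−L²−(e−x')²−y'²−z²)/2L = -0.2330
  √(A²+B²)=0.3709;  θ1 = -0.8539+2.2501 ≈ 1.3962
φ2=120.0° → target in arm frame (0.0190, 0.1088)
  A cos θ + B sin θ = C:  0.1210·cos θ + -0.2796·sin θ = -0.0612
  θ2 = atan2(B,A) + arccos(C/0.3046) = 0.6106
φ3=240.0° → target in arm frame (0.0847, -0.0709)
  e−x'=0.0553;  (l²−L²−(e−x')²−y'²−z²)/2L = 0.0307
  √(A²+B²)=0.2850;  θ3 = -1.3754+1.4628 ≈ 0.0874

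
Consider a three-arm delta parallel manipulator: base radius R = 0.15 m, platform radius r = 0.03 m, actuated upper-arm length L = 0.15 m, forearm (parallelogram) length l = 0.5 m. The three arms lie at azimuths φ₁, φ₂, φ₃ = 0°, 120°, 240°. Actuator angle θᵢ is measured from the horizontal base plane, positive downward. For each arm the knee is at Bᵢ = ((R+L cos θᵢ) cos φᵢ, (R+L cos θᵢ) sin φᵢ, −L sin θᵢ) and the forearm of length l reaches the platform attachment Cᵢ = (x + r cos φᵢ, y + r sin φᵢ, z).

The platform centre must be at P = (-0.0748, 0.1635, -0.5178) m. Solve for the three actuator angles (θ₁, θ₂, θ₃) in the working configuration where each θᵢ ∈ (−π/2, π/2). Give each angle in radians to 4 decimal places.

arm 1 (φ=0.0°): x'=-0.0748, y'=0.1635
  A=0.1948, B=-0.5178, C=(l²−L²−A²−y'²−z²)/(2L)=-0.3510
  θ1 = atan2(B,A) + arccos(C/0.5532) = 1.0471
rotate P by −φ2: (0.1790, -0.0170, -0.5178)
  A=-0.0590, B=-0.5178, C=(l²−L²−A²−y'²−z²)/(2L)=-0.1480
  γ=atan2(-0.5178,-0.0590)=-1.6842;  ψ=arccos(-0.2839)=1.8586;  θ2=γ+ψ≈0.1744
rotate P by −φ3: (-0.1042, -0.1465, -0.5178)
  A=0.2242, B=-0.5178, C=(l²−L²−A²−y'²−z²)/(2L)=-0.3745
  γ=atan2(-0.5178,0.2242)=-1.1622;  ψ=arccos(-0.6637)=2.2966;  θ3=γ+ψ≈1.1344

θ₁ = 1.0471, θ₂ = 0.1744, θ₃ = 1.1344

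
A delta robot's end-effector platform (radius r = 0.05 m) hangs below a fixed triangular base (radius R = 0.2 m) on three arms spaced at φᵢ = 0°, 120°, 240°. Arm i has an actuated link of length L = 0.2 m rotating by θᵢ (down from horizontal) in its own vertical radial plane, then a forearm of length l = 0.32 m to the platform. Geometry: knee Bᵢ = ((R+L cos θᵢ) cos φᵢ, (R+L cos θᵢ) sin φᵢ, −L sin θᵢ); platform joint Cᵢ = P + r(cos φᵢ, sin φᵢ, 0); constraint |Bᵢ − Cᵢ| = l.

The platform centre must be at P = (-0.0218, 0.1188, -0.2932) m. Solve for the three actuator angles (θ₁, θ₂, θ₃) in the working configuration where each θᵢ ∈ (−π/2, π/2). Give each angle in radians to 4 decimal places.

θ₁ = 1.0471, θ₂ = 0.3492, θ₃ = 1.3091

φ1=0.0° → target in arm frame (-0.0218, 0.1188)
  A=0.1718, B=-0.2932, C=(l²−L²−A²−y'²−z²)/(2L)=-0.1680
  θ1 = atan2(B,A) + arccos(C/0.3398) = 1.0471
φ2=120.0° → target in arm frame (0.1138, -0.0405)
  A cos θ + B sin θ = C:  0.0362·cos θ + -0.2932·sin θ = -0.0663
  √(A²+B²)=0.2954;  θ2 = -1.4479+1.7971 ≈ 0.3492
rotate P by −φ3: (-0.0920, -0.0783, -0.2932)
  A cos θ + B sin θ = C:  0.2420·cos θ + -0.2932·sin θ = -0.2206
  θ3 = atan2(B,A) + arccos(C/0.3802) = 1.3091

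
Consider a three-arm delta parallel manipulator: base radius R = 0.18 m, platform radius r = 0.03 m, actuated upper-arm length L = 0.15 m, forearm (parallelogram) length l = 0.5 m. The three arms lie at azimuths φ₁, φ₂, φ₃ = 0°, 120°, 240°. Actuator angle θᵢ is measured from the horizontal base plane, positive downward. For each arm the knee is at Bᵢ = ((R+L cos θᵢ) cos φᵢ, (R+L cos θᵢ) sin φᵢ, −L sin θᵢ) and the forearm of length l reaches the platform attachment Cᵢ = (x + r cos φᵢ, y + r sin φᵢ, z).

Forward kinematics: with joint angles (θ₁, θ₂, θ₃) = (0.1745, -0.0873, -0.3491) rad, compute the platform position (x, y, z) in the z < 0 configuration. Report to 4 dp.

arm 1 at φ=0.0°: e+L cos θ1 = 0.2977;  O1 = (0.2977, 0.0000, -0.0260)
O2 = (0.2994·cos120.0°, 0.2994·sin120.0°, 0.0131) = (-0.1497, 0.2593, 0.0131)
φ3=240.0°: virtual centre (-0.1455, -0.2520, 0.0513), radius l
eliminate P² terms by subtracting sphere 1 from 2 and 3
[-0.8949 0.5186 0.0782]·P = 0.0005;  [-0.8864 -0.5039 0.1547]·P = -0.0020
det = 0.9107;  x = 0.0009+0.1314z,  y = 0.0025+0.0759z
sphere 1 gives Az²+Bz+C=0 with A=1.0230, B=-0.0255, C=-0.1612;  B²−4AC=0.6603;  roots -0.3847, 0.4096;  negative root z = -0.3847
x = -0.0497, y = -0.0267

(-0.0497, -0.0267, -0.3847)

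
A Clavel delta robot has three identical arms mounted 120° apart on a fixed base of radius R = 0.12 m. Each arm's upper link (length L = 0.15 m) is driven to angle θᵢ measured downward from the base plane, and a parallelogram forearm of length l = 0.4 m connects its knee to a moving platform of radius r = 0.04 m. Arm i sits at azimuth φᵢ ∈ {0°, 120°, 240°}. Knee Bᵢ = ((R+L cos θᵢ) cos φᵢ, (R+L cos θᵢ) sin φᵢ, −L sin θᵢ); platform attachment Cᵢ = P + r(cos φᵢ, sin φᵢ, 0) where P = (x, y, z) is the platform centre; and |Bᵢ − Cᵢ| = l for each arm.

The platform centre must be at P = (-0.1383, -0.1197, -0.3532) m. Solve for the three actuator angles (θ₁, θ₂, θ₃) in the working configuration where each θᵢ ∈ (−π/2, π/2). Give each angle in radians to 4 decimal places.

φ1=0.0° → target in arm frame (-0.1383, -0.1197)
  A cos θ + B sin θ = C:  0.2183·cos θ + -0.3532·sin θ = -0.1641
  γ=atan2(-0.3532,0.2183)=-1.0172;  ψ=arccos(-0.3952)=1.9771;  θ1=γ+ψ≈0.9599
rotate P by −φ2: (-0.0345, 0.1796, -0.3532)
  A=0.1145, B=-0.3532, C=(l²−L²−A²−y'²−z²)/(2L)=-0.1088
  √(A²+B²)=0.3713;  θ2 = -1.2573+1.8681 ≈ 0.6108
arm 3 (φ=240.0°): x'=0.1728, y'=-0.0599
  A cos θ + B sin θ = C:  -0.0928·cos θ + -0.3532·sin θ = 0.0018
  √(A²+B²)=0.3652;  θ3 = -1.8278+1.5658 ≈ -0.2619

θ₁ = 0.9599, θ₂ = 0.6108, θ₃ = -0.2619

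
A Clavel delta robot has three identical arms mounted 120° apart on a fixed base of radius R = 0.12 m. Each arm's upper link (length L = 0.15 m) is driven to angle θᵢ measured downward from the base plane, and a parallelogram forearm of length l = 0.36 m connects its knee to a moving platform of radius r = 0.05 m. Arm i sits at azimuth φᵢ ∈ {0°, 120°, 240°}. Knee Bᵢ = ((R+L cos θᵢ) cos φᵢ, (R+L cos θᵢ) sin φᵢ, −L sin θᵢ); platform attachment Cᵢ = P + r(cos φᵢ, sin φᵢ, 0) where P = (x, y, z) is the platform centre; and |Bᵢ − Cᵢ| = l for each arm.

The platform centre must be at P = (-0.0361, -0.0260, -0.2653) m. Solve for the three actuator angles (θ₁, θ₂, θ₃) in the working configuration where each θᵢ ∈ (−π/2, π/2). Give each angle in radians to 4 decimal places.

θ₁ = 0.0871, θ₂ = -0.0875, θ₃ = -0.3490

rotate P by −φ1: (-0.0361, -0.0260, -0.2653)
  A=0.1061, B=-0.2653, C=(l²−L²−A²−y'²−z²)/(2L)=0.0826
  √(A²+B²)=0.2857;  θ1 = -1.1904+1.2775 ≈ 0.0871
rotate P by −φ2: (-0.0045, 0.0443, -0.2653)
  e−x'=0.0745;  (l²−L²−(e−x')²−y'²−z²)/2L = 0.0974
  √(A²+B²)=0.2756;  θ2 = -1.2971+1.2096 ≈ -0.0875
rotate P by −φ3: (0.0406, -0.0183, -0.2653)
  A=0.0294, B=-0.2653, C=(l²−L²−A²−y'²−z²)/(2L)=0.1184
  √(A²+B²)=0.2669;  θ3 = -1.4603+1.1113 ≈ -0.3490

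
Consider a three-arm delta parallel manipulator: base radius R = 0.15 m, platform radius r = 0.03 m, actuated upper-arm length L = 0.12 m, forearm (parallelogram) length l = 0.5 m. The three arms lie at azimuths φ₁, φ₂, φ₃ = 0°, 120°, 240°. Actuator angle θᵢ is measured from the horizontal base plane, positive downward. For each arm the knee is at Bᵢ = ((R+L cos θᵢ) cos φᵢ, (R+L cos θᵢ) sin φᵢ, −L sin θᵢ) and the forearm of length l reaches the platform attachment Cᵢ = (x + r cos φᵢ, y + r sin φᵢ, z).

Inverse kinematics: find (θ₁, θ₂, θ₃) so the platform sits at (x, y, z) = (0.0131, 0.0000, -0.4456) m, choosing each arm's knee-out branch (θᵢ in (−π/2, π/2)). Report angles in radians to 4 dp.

θ₁ = 0.0004, θ₂ = 0.0876, θ₃ = 0.0876

φ1=0.0° → target in arm frame (0.0131, 0.0000)
  e−x'=0.1069;  (l²−L²−(e−x')²−y'²−z²)/2L = 0.1067
  γ=atan2(-0.4456,0.1069)=-1.3353;  ψ=arccos(0.2329)=1.3357;  θ1=γ+ψ≈0.0004
arm 2 (φ=120.0°): x'=-0.0065, y'=-0.0113
  e−x'=0.1265;  (l²−L²−(e−x')²−y'²−z²)/2L = 0.0871
  θ2 = atan2(B,A) + arccos(C/0.4632) = 0.0876
rotate P by −φ3: (-0.0066, 0.0113, -0.4456)
  e−x'=0.1265;  (l²−L²−(e−x')²−y'²−z²)/2L = 0.0871
  γ=atan2(-0.4456,0.1265)=-1.2941;  ψ=arccos(0.1880)=1.3817;  θ3=γ+ψ≈0.0876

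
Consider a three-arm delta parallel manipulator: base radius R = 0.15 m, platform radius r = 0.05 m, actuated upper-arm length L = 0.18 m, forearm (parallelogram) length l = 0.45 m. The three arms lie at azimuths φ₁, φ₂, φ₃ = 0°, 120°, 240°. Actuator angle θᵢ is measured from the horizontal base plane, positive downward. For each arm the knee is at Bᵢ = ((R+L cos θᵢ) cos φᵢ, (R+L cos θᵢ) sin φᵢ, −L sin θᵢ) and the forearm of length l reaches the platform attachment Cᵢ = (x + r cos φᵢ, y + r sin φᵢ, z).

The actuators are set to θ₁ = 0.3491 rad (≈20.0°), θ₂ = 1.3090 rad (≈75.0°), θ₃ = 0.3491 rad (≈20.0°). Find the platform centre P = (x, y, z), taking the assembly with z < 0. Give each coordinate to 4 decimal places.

φ1=0.0°: virtual centre (0.2691, 0.0000, -0.0616), radius l
φ2=120.0°: virtual centre (-0.0733, 0.1269, -0.1739), radius l
centre 3 = (0.2691·cos240.0°, 0.2691·sin240.0°, -0.0616) = (-0.1346, -0.2331, -0.0616)
subtract pairs → two planes through P
plane₁₂: -0.6849x+0.2539y+-0.2246z = -0.0245
det = 0.5243;  x = 0.0218+-0.1997z,  y = -0.0377+0.3459z
quadratic in z: (1.1595)z²+(0.1958)z+(-0.1361)=0, √Δ=0.8183 → z ∈ {-0.4373, 0.2684}; z = -0.4373 (taking z<0)
x = 0.1091, y = -0.1890

(0.1091, -0.1890, -0.4373)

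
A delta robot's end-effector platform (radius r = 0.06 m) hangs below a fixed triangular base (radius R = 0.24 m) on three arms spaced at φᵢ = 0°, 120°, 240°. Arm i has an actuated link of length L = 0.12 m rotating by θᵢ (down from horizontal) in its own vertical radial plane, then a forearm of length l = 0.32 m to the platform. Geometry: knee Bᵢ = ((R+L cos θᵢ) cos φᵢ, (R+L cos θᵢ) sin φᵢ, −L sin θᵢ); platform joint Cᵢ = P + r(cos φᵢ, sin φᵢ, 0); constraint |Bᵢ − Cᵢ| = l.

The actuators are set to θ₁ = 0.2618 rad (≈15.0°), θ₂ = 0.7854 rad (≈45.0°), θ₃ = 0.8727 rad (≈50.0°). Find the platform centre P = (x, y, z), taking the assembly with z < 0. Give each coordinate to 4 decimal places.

S1 = (0.2959·cos0.0°, 0.2959·sin0.0°, -0.0311) = (0.2959, 0.0000, -0.0311)
arm 2 at φ=120.0°: ρ2 = 0.2649;  S2 = (-0.1324, 0.2294, -0.0849)
arm 3 at φ=240.0°: ρ3 = 0.2571;  S3 = (-0.1286, -0.2227, -0.0919)
subtract pairs → two planes through P
plane₁₂: -0.8567x+0.4587y+-0.1076z = -0.0112
det = 0.7710;  x = 0.0148+-0.1346z,  y = 0.0032+-0.0168z
into |P−S₁|² = l²: 1.0184z² + 0.1377z + -0.0224 = 0;  Δ = 0.1101;  z = -0.2305 or 0.0953 → z<0 root = -0.2305
x = 0.0458, y = 0.0071

(0.0458, 0.0071, -0.2305)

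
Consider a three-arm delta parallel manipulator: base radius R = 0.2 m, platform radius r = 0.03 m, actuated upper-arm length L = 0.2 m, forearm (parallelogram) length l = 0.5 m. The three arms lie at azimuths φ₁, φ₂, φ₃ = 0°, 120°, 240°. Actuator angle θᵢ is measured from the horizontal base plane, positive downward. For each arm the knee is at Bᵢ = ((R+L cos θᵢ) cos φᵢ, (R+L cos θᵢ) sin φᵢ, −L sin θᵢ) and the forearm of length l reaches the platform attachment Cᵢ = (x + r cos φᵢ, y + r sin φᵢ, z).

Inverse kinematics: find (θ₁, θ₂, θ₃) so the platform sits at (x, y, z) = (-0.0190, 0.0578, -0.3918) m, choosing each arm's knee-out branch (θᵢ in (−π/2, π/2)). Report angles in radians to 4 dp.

θ₁ = 0.3491, θ₂ = 0.0002, θ₃ = 0.4363

arm 1 (φ=0.0°): x'=-0.0190, y'=0.0578
  A=0.1890, B=-0.3918, C=(l²−L²−A²−y'²−z²)/(2L)=0.0436
  θ1 = atan2(B,A) + arccos(C/0.4350) = 0.3491
arm 2 (φ=120.0°): x'=0.0596, y'=-0.0124
  A cos θ + B sin θ = C:  0.1104·cos θ + -0.3918·sin θ = 0.1104
  γ=atan2(-0.3918,0.1104)=-1.2960;  ψ=arccos(0.2711)=1.2963;  θ2=γ+ψ≈0.0002
φ3=240.0° → target in arm frame (-0.0406, -0.0454)
  A cos θ + B sin θ = C:  0.2106·cos θ + -0.3918·sin θ = 0.0253
  √(A²+B²)=0.4448;  θ3 = -1.0777+1.5140 ≈ 0.4363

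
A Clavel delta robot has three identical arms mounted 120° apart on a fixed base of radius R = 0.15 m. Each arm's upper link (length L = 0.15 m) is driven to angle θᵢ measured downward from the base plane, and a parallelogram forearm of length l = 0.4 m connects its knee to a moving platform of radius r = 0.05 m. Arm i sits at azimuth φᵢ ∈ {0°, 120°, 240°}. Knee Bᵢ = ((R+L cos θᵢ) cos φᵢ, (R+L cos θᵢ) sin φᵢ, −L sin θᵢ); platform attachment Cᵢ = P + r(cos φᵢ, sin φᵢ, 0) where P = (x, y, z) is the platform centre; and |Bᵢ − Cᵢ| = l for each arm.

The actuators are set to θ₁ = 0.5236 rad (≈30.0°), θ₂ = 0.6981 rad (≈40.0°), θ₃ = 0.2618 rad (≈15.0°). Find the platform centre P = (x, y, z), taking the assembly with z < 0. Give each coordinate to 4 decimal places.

arm 1 at φ=0.0°: ρ1 = 0.2299;  O1 = (0.2299, 0.0000, -0.0750)
φ2=120.0°: virtual centre (-0.1075, 0.1861, -0.0964), radius l
O3 = (0.2449·cos240.0°, 0.2449·sin240.0°, -0.0388) = (-0.1224, -0.2121, -0.0388)
subtract pairs → two planes through P
[-0.6747 0.3722 -0.0428]·P = -0.0030;  [-0.7047 -0.4242 0.0724]·P = 0.0030
det = 0.5485;  x = 0.0003+0.0160z,  y = -0.0075+0.1440z
quadratic in z: (1.0210)z²+(0.1405)z+(-0.1016)=0, √Δ=0.6593 → z ∈ {-0.3917, 0.2541}; z = -0.3917 (taking z<0)
x = -0.0060, y = -0.0639

(-0.0060, -0.0639, -0.3917)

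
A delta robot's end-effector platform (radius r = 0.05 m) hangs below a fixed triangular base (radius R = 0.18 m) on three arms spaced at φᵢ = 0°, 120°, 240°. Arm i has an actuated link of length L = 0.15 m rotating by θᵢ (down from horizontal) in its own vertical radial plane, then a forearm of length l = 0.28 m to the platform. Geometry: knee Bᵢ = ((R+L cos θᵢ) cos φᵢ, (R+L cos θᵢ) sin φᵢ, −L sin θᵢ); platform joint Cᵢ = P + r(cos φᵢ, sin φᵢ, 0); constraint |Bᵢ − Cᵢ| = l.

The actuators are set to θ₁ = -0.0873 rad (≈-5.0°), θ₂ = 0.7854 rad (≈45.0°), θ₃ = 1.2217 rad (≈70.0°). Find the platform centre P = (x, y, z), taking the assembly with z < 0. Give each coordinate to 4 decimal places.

arm 1 at φ=0.0°: e+L cos θ1 = 0.2794;  O1 = (0.2794, 0.0000, 0.0131)
O2 = (0.2361·cos120.0°, 0.2361·sin120.0°, -0.1061) = (-0.1180, 0.2044, -0.1061)
O3 = (0.1813·cos240.0°, 0.1813·sin240.0°, -0.1410) = (-0.0907, -0.1570, -0.1410)
eliminate P² terms by subtracting sphere 1 from 2 and 3
plane₁₂: -0.7949x+0.4089y+-0.2383z = -0.0113
Cramer: x(z) = 0.0253-0.3636z;  y(z) = 0.0216-0.1241z
quadratic in z: (1.1476)z²+(0.1533)z+(-0.0132)=0, √Δ=0.2898 → z ∈ {-0.1931, 0.0595}; z = -0.1931 (taking z<0)
x = 0.0955, y = 0.0456

(0.0955, 0.0456, -0.1931)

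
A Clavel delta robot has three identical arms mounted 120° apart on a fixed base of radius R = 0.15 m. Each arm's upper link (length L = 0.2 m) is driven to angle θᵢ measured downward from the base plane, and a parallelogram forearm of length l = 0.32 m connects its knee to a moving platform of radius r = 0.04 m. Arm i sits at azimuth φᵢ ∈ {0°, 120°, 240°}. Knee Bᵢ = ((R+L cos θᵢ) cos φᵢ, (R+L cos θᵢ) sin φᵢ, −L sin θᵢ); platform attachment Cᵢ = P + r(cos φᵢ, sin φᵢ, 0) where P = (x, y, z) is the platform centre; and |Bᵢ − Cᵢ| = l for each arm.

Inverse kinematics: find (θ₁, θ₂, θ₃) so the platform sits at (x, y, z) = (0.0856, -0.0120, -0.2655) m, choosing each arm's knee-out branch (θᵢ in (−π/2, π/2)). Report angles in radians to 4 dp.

rotate P by −φ1: (0.0856, -0.0120, -0.2655)
  A cos θ + B sin θ = C:  0.0244·cos θ + -0.2655·sin θ = -0.0221
  √(A²+B²)=0.2666;  θ1 = -1.4792+1.6537 ≈ 0.1745
arm 2 (φ=120.0°): x'=-0.0532, y'=-0.0681
  e−x'=0.1632;  (l²−L²−(e−x')²−y'²−z²)/2L = -0.0984
  γ=atan2(-0.2655,0.1632)=-1.0197;  ψ=arccos(-0.3158)=1.8921;  θ2=γ+ψ≈0.8724
φ3=240.0° → target in arm frame (-0.0324, 0.0801)
  A=0.1424, B=-0.2655, C=(l²−L²−A²−y'²−z²)/(2L)=-0.0870
  θ3 = atan2(B,A) + arccos(C/0.3013) = 0.7852

θ₁ = 0.1745, θ₂ = 0.8724, θ₃ = 0.7852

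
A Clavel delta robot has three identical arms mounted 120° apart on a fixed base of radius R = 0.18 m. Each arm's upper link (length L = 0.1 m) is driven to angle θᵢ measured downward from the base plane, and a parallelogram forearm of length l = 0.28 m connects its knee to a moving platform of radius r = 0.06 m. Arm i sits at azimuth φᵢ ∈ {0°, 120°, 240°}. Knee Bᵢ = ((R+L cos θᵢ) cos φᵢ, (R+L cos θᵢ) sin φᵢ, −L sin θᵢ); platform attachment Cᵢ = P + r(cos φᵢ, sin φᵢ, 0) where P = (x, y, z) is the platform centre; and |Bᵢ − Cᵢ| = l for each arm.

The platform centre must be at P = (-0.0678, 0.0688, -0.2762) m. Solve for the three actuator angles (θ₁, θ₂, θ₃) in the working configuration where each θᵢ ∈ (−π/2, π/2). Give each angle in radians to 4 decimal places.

θ₁ = 1.3965, θ₂ = 0.2619, θ₃ = 1.1351

φ1=0.0° → target in arm frame (-0.0678, 0.0688)
  e−x'=0.1878;  (l²−L²−(e−x')²−y'²−z²)/2L = -0.2394
  √(A²+B²)=0.3340;  θ1 = -0.9737+2.3701 ≈ 1.3965
φ2=120.0° → target in arm frame (0.0935, 0.0243)
  e−x'=0.0265;  (l²−L²−(e−x')²−y'²−z²)/2L = -0.0459
  θ2 = atan2(B,A) + arccos(C/0.2775) = 0.2619
φ3=240.0° → target in arm frame (-0.0257, -0.0931)
  A cos θ + B sin θ = C:  0.1457·cos θ + -0.2762·sin θ = -0.1889
  √(A²+B²)=0.3123;  θ3 = -1.0854+2.2205 ≈ 1.1351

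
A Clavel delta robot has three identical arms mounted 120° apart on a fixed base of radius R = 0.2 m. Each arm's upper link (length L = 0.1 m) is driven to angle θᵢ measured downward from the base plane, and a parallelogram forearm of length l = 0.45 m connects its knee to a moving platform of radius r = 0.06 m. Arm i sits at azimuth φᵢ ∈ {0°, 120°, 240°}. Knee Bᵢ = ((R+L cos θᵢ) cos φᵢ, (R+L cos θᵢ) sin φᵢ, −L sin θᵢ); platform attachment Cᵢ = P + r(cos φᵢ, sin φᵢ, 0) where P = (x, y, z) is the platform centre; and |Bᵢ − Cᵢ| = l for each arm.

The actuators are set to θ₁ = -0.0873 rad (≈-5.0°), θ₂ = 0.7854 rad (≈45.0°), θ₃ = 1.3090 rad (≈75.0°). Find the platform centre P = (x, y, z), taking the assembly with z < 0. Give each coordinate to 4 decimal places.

arm 1 at φ=0.0°: ρ1 = 0.2396;  centre 1 = (0.2396, 0.0000, 0.0087)
centre 2 = (0.2107·cos120.0°, 0.2107·sin120.0°, -0.0707) = (-0.1054, 0.1825, -0.0707)
φ3=240.0°: virtual centre (-0.0829, -0.1437, -0.0966), radius l
subtract pairs → two planes through P
plane₁₂: -0.6899x+0.3650y+-0.1589z = -0.0081
Cramer: x(z) = 0.0227-0.2825z;  y(z) = 0.0208-0.0988z
into |P−centre ₁|² = l²: 1.0896z² + 0.1010z + -0.1550 = 0;  Δ = 0.6855;  z = -0.4263 or 0.3336 → z<0 root = -0.4263
x = 0.1432, y = 0.0629

(0.1432, 0.0629, -0.4263)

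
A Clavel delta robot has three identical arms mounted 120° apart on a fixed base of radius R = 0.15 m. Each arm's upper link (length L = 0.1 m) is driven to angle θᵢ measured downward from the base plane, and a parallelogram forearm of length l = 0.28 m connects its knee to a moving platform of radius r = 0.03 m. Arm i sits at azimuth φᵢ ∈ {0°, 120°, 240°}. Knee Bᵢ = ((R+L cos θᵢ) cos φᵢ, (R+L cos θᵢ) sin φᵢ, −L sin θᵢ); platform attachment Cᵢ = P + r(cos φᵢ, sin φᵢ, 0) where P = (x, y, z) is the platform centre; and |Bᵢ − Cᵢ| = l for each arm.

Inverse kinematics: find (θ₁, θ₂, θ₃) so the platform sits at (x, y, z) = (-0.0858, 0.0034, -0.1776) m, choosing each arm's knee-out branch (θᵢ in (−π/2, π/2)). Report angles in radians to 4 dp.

θ₁ = 0.9603, θ₂ = -0.3492, θ₃ = -0.2624

arm 1 (φ=0.0°): x'=-0.0858, y'=0.0034
  e−x'=0.2058;  (l²−L²−(e−x')²−y'²−z²)/2L = -0.0275
  γ=atan2(-0.1776,0.2058)=-0.7120;  ψ=arccos(-0.1013)=1.6723;  θ1=γ+ψ≈0.9603
rotate P by −φ2: (0.0458, 0.0726, -0.1776)
  A=0.0742, B=-0.1776, C=(l²−L²−A²−y'²−z²)/(2L)=0.1304
  √(A²+B²)=0.1925;  θ2 = -1.1753+0.8261 ≈ -0.3492
rotate P by −φ3: (0.0400, -0.0760, -0.1776)
  A=0.0800, B=-0.1776, C=(l²−L²−A²−y'²−z²)/(2L)=0.1234
  θ3 = atan2(B,A) + arccos(C/0.1948) = -0.2624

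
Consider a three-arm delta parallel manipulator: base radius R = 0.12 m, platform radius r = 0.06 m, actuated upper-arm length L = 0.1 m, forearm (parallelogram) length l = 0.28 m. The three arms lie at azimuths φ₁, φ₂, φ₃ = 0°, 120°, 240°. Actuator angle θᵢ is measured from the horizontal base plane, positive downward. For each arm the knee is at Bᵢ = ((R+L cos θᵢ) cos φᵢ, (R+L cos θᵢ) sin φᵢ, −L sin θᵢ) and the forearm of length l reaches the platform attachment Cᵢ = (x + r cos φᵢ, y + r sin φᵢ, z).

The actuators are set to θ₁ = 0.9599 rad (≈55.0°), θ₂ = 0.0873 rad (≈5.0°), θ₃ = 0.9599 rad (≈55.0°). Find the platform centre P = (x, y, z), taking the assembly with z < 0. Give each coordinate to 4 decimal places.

(-0.0534, 0.0924, -0.2837)

φ1=0.0°: virtual centre (0.1174, 0.0000, -0.0819), radius l
centre 2 = (0.1596·cos120.0°, 0.1596·sin120.0°, -0.0087) = (-0.0798, 0.1382, -0.0087)
φ3=240.0°: virtual centre (-0.0587, -0.1016, -0.0819), radius l
eliminate P² terms by subtracting sphere 1 from 2 and 3
linear system: -0.3943x+0.2765y = 0.0051−0.1464z; -0.3521x+-0.2033y = 0.0000−0.0000z
det = 0.1775;  x = -0.0058+0.1676z,  y = 0.0101+-0.2904z
sphere 1 gives Az²+Bz+C=0 with A=1.1124, B=0.1167, C=-0.0564;  B²−4AC=0.2647;  roots -0.2837, 0.1788;  negative root z = -0.2837
x = -0.0534, y = 0.0924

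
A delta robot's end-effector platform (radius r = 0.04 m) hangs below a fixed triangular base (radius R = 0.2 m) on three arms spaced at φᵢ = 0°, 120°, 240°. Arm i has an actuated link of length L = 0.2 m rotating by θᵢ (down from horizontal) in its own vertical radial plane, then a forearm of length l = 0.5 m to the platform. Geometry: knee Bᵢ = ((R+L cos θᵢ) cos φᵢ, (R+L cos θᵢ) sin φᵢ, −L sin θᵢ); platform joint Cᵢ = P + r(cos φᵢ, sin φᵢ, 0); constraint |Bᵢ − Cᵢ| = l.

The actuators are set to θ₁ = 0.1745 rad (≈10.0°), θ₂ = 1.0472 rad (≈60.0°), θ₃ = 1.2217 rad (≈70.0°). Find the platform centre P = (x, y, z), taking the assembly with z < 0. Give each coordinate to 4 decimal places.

(0.1926, 0.0367, -0.5055)

O1 = (0.3570·cos0.0°, 0.3570·sin0.0°, -0.0347) = (0.3570, 0.0000, -0.0347)
O2 = (0.2600·cos120.0°, 0.2600·sin120.0°, -0.1732) = (-0.1300, 0.2252, -0.1732)
O3 = (0.2284·cos240.0°, 0.2284·sin240.0°, -0.1879) = (-0.1142, -0.1978, -0.1879)
|O₂|²−|O₁|² = -0.0310;  |O₃|²−|O₁|² = -0.0411
[-0.9739 0.4503 -0.2770]·P = -0.0310;  [-0.9423 -0.3956 -0.3064]·P = -0.0411
det = 0.8097;  x = 0.0380+-0.3058z,  y = 0.0134+-0.0462z
sphere 1 gives Az²+Bz+C=0 with A=1.0956, B=0.2632, C=-0.1469;  B²−4AC=0.7131;  roots -0.5055, 0.2652;  negative root z = -0.5055
x = 0.1926, y = 0.0367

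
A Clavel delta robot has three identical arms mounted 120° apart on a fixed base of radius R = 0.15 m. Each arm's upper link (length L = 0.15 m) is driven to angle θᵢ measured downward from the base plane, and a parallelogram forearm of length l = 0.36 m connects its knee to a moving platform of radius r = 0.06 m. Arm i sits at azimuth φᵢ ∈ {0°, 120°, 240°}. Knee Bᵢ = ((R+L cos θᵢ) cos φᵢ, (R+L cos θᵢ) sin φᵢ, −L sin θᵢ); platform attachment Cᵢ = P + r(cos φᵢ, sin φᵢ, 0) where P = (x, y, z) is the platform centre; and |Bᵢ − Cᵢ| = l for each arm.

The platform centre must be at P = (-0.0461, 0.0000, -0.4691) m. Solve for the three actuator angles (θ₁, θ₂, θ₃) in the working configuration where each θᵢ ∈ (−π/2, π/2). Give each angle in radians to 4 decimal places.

arm 1 (φ=0.0°): x'=-0.0461, y'=0.0000
  A cos θ + B sin θ = C:  0.1361·cos θ + -0.4691·sin θ = -0.4383
  θ1 = atan2(B,A) + arccos(C/0.4884) = 1.3959
rotate P by −φ2: (0.0230, 0.0399, -0.4691)
  A=0.0670, B=-0.4691, C=(l²−L²−A²−y'²−z²)/(2L)=-0.3968
  θ2 = atan2(B,A) + arccos(C/0.4739) = 1.1341
rotate P by −φ3: (0.0231, -0.0399, -0.4691)
  A cos θ + B sin θ = C:  0.0669·cos θ + -0.4691·sin θ = -0.3968
  γ=atan2(-0.4691,0.0669)=-1.4290;  ψ=arccos(-0.8373)=2.5632;  θ3=γ+ψ≈1.1341

θ₁ = 1.3959, θ₂ = 1.1341, θ₃ = 1.1341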